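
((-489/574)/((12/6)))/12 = -163/4592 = -0.04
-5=-5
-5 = -5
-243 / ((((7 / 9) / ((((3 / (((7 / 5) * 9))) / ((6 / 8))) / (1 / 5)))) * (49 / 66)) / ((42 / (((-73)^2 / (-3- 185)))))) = 1809086400 / 1827847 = 989.74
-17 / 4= -4.25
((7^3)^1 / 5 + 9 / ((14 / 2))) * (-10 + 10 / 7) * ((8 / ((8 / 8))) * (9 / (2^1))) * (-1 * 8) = 8453376 / 49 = 172517.88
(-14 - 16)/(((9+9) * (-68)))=5/204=0.02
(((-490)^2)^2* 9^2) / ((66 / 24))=18677955240000 / 11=1697995930909.09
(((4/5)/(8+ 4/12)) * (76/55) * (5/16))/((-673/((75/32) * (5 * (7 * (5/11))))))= -5985/2605856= -0.00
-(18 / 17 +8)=-154 / 17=-9.06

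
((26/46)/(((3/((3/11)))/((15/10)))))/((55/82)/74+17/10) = 591630/13118809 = 0.05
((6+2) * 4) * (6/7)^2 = 1152/49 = 23.51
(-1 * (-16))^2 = 256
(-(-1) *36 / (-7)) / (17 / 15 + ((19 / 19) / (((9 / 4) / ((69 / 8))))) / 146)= -52560 / 11851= -4.44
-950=-950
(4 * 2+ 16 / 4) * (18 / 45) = 24 / 5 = 4.80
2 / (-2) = -1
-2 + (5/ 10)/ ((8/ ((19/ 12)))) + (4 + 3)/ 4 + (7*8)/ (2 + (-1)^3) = 10723/ 192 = 55.85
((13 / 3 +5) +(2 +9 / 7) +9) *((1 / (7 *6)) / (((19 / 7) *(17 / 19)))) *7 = 227 / 153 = 1.48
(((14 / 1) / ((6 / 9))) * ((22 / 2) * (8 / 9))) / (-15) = -616 / 45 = -13.69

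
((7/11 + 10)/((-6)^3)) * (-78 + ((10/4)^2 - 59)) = 6799/1056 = 6.44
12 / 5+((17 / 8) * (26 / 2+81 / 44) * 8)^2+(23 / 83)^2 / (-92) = 4244893153033 / 66685520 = 63655.40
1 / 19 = 0.05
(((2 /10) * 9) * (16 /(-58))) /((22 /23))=-828 /1595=-0.52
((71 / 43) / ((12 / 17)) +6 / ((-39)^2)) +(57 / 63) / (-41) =58089557 / 25027548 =2.32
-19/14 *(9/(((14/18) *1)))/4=-1539/392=-3.93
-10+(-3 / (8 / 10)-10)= -95 / 4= -23.75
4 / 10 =2 / 5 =0.40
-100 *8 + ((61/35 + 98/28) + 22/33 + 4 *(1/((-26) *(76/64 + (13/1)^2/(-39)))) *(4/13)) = -4255442281/5358990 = -794.08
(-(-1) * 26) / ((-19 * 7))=-26 / 133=-0.20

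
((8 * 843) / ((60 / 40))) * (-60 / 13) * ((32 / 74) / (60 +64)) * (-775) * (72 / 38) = 971136000 / 9139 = 106262.83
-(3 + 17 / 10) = -4.70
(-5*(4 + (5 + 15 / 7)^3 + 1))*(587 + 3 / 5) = -372288670 / 343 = -1085389.71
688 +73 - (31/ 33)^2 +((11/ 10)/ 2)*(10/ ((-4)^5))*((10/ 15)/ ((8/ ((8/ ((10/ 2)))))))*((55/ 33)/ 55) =760.12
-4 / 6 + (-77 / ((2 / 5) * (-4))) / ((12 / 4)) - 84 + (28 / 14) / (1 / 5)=-469 / 8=-58.62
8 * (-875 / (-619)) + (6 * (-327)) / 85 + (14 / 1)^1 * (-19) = -14615068 / 52615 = -277.77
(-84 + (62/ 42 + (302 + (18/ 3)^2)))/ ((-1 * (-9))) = 5365/ 189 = 28.39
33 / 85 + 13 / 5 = 254 / 85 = 2.99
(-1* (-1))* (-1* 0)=0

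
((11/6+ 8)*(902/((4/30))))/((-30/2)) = -26609/6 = -4434.83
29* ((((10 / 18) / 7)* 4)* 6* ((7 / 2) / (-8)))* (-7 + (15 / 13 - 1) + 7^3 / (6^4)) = 16078325 / 101088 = 159.05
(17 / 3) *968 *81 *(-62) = -27547344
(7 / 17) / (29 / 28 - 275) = -196 / 130407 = -0.00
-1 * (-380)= 380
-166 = -166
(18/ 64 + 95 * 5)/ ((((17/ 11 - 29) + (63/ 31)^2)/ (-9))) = 1446969051/ 7890016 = 183.39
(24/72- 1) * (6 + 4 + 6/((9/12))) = -12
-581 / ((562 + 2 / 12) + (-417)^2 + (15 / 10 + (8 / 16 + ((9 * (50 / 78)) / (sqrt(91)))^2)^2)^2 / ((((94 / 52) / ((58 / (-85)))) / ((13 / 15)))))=-15365567147758988533100 / 4613624230763589797869983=-0.00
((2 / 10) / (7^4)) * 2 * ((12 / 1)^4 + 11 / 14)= 3.45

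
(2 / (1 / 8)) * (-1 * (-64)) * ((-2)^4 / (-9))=-16384 / 9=-1820.44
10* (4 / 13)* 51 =2040 / 13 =156.92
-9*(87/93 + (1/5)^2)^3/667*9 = -0.11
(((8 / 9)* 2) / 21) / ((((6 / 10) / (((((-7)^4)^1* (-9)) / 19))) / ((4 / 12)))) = -27440 / 513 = -53.49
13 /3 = 4.33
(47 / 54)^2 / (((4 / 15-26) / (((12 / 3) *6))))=-11045 / 15633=-0.71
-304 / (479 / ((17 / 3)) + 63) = -2.06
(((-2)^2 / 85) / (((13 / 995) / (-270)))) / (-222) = 35820 / 8177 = 4.38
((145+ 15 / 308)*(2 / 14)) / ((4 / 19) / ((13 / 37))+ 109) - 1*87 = -86.81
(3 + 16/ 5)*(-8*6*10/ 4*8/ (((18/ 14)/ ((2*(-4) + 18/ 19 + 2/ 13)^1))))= 31936.78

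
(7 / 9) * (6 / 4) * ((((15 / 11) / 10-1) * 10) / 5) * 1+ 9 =461 / 66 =6.98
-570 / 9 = -190 / 3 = -63.33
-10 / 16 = -5 / 8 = -0.62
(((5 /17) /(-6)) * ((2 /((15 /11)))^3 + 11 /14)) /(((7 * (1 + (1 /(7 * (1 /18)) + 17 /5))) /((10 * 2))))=-186197 /2351916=-0.08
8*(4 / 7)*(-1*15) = -480 / 7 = -68.57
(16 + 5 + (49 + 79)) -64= 85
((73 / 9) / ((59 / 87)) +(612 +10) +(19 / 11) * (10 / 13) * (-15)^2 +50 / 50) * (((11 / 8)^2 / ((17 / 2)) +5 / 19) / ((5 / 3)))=59320148223 / 218012080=272.10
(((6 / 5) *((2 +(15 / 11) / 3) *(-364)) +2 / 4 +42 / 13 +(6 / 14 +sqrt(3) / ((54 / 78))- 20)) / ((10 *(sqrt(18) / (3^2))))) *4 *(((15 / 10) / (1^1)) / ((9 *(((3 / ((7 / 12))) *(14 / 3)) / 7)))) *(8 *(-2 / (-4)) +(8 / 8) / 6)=sqrt(2) *(-98016669 +130130 *sqrt(3)) / 741312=-186.56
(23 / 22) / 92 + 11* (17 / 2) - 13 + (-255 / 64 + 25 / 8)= 56075 / 704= 79.65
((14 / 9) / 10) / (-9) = -7 / 405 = -0.02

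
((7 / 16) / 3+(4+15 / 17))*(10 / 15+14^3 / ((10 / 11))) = 92904229 / 6120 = 15180.43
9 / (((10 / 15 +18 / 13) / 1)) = 351 / 80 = 4.39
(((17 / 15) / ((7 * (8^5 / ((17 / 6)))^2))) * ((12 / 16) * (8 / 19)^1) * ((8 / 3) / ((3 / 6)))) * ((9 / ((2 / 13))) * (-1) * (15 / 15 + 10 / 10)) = -63869 / 267764367360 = -0.00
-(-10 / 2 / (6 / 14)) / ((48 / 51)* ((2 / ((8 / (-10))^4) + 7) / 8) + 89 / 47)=3.54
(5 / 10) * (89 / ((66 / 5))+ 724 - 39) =45655 / 132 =345.87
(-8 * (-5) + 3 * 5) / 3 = 55 / 3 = 18.33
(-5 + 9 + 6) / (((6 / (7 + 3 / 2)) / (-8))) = -340 / 3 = -113.33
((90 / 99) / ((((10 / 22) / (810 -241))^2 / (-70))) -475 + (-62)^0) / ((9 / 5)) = -498594310 / 9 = -55399367.78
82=82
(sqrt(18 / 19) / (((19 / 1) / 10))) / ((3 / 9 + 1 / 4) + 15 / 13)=4680 * sqrt(38) / 97831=0.29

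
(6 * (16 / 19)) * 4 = 384 / 19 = 20.21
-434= -434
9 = 9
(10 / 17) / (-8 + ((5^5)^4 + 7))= 5 / 810623168945304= 0.00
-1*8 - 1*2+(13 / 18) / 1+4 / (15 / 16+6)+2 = -6.70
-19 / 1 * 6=-114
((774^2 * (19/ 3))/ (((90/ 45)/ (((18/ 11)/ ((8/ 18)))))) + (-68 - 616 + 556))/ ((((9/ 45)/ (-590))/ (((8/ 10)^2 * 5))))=-725276040160/ 11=-65934185469.09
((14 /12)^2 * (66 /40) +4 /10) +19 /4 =355 /48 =7.40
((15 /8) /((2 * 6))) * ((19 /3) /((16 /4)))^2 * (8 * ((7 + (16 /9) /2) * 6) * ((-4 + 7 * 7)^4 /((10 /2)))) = 3892708125 /32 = 121647128.91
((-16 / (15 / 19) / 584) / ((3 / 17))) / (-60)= 0.00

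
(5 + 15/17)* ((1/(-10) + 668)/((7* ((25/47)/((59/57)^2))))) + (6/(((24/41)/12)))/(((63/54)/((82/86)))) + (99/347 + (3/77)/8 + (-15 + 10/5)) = 1218.33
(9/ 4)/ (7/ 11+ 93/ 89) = 8811/ 6584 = 1.34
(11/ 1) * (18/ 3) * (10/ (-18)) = -110/ 3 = -36.67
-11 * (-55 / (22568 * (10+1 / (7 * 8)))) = 55 / 20553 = 0.00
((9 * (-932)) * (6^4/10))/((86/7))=-19023984/215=-88483.65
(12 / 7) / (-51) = -0.03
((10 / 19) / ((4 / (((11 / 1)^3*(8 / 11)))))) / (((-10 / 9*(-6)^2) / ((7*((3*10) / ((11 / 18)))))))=-20790 / 19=-1094.21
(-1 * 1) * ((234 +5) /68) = -239 /68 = -3.51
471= 471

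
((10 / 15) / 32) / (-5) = -1 / 240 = -0.00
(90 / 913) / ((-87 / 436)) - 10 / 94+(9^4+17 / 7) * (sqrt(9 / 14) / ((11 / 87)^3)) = -747145 / 1244419+45381392748 * sqrt(14) / 65219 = 2603560.07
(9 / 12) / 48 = 1 / 64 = 0.02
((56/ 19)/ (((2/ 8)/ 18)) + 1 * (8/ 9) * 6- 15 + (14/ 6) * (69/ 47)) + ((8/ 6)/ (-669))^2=740881752224/ 3597047757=205.97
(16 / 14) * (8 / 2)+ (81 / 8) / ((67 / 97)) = 72151 / 3752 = 19.23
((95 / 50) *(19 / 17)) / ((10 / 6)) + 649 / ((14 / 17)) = 2348303 / 2975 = 789.35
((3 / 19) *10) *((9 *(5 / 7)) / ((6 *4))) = 225 / 532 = 0.42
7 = 7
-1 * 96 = -96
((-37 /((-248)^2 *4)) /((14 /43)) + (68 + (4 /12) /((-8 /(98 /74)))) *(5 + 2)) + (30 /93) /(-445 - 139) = 13273660108127 /27908547072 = 475.61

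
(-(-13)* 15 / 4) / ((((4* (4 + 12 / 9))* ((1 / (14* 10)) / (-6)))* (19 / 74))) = -2272725 / 304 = -7476.07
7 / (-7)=-1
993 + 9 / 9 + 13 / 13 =995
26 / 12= 2.17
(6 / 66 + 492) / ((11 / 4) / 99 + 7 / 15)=974340 / 979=995.24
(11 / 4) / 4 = 11 / 16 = 0.69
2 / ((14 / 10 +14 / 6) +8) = 15 / 88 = 0.17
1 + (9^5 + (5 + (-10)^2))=59155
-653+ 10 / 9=-5867 / 9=-651.89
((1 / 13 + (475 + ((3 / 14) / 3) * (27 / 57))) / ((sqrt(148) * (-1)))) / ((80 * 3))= -1642933 * sqrt(37) / 61414080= -0.16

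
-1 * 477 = -477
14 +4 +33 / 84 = 515 / 28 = 18.39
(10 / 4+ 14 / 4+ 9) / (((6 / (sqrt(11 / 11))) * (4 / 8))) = 5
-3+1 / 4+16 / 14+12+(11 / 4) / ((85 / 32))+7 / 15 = 84929 / 7140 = 11.89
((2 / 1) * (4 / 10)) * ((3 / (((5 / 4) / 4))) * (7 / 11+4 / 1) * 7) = 68544 / 275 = 249.25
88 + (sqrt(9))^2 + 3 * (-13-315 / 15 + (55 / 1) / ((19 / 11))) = 1720 / 19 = 90.53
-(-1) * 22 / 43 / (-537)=-22 / 23091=-0.00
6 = 6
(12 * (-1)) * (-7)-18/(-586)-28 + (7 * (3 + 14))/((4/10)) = 207169/586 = 353.53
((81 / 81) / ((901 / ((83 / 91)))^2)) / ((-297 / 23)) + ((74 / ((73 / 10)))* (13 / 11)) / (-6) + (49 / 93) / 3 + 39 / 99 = -6448097561530979 / 4518282382604991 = -1.43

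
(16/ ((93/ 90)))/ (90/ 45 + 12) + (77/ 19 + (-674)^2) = 1873001217/ 4123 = 454281.16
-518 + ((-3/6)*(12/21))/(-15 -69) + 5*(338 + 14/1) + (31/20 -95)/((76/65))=51930989/44688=1162.08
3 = 3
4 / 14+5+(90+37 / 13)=8930 / 91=98.13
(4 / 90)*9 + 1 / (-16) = 27 / 80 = 0.34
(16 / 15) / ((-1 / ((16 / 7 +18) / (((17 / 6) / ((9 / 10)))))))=-20448 / 2975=-6.87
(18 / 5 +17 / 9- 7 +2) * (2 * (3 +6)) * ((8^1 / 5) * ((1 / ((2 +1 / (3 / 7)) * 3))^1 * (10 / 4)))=176 / 65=2.71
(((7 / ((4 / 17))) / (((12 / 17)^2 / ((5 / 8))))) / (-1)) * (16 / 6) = -171955 / 1728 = -99.51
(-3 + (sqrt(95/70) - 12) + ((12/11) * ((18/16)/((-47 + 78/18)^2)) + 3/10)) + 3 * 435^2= sqrt(266)/14 + 1023060100287/1802240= 567661.47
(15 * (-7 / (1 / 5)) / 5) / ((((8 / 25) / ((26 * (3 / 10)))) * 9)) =-2275 / 8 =-284.38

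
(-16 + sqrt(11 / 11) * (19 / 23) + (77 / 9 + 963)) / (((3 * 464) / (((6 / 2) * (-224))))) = -2771594 / 6003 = -461.70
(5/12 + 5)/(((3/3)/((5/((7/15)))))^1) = 1625/28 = 58.04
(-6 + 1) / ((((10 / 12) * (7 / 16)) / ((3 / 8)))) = -36 / 7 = -5.14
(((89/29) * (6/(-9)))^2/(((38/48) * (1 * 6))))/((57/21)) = 887152/2732409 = 0.32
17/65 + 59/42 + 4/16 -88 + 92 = 32303/5460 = 5.92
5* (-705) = -3525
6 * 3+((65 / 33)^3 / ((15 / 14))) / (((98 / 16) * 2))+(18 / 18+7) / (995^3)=13814282232039166 / 743413351440375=18.58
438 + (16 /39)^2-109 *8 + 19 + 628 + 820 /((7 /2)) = 4764043 /10647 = 447.45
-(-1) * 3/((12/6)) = 3/2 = 1.50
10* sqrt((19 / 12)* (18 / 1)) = 5* sqrt(114) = 53.39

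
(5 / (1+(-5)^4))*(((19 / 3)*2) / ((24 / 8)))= 95 / 2817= 0.03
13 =13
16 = 16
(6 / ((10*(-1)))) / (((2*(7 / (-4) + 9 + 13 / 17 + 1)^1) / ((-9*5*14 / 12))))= 1071 / 613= 1.75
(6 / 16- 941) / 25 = -301 / 8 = -37.62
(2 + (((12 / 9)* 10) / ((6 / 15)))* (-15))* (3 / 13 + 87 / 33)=-204180 / 143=-1427.83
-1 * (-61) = 61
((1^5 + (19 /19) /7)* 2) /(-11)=-16 /77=-0.21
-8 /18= -4 /9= -0.44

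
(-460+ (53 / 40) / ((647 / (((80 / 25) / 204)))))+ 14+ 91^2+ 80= 13058562803 / 1649850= 7915.00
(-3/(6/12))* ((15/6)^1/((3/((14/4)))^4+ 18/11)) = -6.89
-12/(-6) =2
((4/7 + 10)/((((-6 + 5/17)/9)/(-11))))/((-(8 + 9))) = -7326/679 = -10.79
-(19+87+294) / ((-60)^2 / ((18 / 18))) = -1 / 9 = -0.11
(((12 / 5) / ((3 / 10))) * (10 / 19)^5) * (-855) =-36000000 / 130321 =-276.24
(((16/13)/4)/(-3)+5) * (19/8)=3629/312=11.63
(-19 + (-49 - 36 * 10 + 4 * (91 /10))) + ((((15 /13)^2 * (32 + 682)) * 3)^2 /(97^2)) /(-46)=-12682696546516 /30904001635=-410.39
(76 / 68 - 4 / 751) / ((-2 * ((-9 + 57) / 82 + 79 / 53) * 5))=-30858773 / 575919370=-0.05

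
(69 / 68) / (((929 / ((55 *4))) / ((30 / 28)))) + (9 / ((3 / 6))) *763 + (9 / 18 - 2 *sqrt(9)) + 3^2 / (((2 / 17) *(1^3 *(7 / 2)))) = 1520144195 / 110551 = 13750.61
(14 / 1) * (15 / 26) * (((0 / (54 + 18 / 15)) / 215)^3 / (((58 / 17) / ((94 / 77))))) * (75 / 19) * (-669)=0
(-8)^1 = -8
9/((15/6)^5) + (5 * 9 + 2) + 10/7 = 1061391/21875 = 48.52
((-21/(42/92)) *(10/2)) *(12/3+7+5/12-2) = -12995/6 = -2165.83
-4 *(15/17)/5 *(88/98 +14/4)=-3.10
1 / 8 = 0.12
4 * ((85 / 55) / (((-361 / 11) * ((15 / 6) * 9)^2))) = -272 / 731025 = -0.00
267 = 267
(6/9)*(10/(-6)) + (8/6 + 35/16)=2.41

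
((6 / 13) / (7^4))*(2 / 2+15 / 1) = 96 / 31213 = 0.00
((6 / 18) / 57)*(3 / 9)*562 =562 / 513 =1.10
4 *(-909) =-3636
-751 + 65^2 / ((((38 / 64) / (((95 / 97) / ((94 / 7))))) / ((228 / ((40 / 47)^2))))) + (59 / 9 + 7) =141972776 / 873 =162626.32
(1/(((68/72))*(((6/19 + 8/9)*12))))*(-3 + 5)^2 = 513/1751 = 0.29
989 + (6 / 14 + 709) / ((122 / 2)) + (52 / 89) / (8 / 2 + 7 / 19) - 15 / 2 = 6266002223 / 6308498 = 993.26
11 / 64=0.17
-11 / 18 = -0.61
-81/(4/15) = -303.75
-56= -56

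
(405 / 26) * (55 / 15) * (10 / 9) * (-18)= -14850 / 13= -1142.31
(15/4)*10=75/2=37.50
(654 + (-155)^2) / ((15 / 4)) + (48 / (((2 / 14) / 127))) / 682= 33982196 / 5115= 6643.64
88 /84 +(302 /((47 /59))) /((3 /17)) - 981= 1153129 /987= 1168.32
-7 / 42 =-1 / 6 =-0.17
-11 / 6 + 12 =61 / 6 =10.17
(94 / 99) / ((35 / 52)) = 4888 / 3465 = 1.41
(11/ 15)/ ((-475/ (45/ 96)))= -11/ 15200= -0.00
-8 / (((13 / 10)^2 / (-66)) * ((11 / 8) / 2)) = 76800 / 169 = 454.44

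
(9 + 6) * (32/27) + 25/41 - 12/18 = 6539/369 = 17.72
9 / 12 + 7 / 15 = 73 / 60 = 1.22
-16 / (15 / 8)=-128 / 15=-8.53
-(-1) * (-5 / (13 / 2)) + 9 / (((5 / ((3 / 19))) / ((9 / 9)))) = -599 / 1235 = -0.49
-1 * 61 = -61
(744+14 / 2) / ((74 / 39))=29289 / 74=395.80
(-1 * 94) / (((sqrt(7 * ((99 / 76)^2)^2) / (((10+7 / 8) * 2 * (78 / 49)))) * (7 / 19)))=-1944553936 * sqrt(7) / 2614689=-1967.66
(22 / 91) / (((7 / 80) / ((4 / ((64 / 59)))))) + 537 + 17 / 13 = 349392 / 637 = 548.50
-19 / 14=-1.36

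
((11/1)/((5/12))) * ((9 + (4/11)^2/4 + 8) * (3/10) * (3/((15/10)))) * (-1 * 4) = -296784/275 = -1079.21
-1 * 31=-31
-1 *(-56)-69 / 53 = 2899 / 53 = 54.70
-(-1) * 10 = 10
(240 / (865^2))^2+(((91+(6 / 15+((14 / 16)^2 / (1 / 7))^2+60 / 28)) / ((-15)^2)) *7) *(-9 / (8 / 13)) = -204108268893961767 / 3668971687936000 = -55.63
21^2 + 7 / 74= 32641 / 74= 441.09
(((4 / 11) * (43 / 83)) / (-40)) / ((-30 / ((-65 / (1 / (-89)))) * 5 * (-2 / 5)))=-49751 / 109560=-0.45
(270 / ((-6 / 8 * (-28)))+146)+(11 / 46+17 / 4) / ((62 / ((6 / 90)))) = 95145611 / 598920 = 158.86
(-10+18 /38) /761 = -0.01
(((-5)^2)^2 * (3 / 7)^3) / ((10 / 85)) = 286875 / 686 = 418.19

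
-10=-10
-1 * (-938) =938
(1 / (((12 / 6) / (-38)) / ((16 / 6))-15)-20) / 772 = -11453 / 440619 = -0.03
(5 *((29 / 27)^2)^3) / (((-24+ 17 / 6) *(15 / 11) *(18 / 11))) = -71973621841 / 442821618927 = -0.16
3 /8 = 0.38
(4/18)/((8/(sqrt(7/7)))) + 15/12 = 23/18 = 1.28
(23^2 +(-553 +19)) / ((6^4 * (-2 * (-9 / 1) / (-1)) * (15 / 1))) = 1 / 69984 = 0.00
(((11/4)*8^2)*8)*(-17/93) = -23936/93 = -257.38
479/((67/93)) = 44547/67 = 664.88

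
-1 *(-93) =93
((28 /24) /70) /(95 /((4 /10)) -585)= -1 /20850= -0.00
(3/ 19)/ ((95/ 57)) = 9/ 95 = 0.09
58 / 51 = 1.14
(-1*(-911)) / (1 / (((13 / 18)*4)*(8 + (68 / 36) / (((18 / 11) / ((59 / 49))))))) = 882741691 / 35721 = 24712.12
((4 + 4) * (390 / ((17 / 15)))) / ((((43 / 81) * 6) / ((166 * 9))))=943909200 / 731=1291257.46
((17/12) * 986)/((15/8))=744.98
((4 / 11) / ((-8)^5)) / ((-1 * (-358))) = -1 / 32260096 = -0.00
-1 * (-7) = 7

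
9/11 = 0.82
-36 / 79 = -0.46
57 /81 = 19 /27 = 0.70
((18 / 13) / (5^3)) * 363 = 6534 / 1625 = 4.02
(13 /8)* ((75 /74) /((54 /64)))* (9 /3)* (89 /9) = 57850 /999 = 57.91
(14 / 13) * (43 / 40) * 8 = 9.26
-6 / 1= -6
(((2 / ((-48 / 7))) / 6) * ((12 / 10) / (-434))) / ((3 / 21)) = 7 / 7440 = 0.00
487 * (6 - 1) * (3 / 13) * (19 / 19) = 7305 / 13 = 561.92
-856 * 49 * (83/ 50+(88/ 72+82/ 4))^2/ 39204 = -290232776806/ 496175625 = -584.94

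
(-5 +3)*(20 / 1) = -40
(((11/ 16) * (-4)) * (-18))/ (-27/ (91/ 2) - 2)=-9009/ 472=-19.09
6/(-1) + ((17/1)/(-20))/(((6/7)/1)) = -839/120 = -6.99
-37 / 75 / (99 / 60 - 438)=148 / 130905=0.00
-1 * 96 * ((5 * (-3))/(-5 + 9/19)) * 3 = -41040/43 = -954.42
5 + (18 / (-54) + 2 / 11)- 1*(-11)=523 / 33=15.85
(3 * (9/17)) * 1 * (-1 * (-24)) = 648/17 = 38.12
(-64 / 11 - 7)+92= 871 / 11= 79.18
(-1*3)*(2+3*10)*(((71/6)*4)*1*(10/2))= -22720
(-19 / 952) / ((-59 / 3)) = 0.00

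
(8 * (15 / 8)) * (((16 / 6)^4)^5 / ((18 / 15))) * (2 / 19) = 28823037615171174400 / 66248903619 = 435071918.79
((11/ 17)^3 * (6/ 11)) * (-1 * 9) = -6534/ 4913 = -1.33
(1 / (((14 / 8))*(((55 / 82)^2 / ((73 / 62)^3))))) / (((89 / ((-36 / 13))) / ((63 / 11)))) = -423751549896 / 1146928922425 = -0.37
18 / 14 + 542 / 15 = 3929 / 105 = 37.42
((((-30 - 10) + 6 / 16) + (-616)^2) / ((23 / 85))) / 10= 51600627 / 368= 140219.10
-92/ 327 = -0.28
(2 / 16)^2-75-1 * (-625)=35201 / 64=550.02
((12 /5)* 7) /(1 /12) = 1008 /5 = 201.60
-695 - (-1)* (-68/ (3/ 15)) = -1035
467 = 467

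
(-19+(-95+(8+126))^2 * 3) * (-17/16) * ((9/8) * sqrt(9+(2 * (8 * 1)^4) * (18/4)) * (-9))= 293301 * sqrt(4097)/2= 9386777.64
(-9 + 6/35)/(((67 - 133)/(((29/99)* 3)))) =2987/25410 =0.12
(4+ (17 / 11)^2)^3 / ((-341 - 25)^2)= 461889917 / 237311225316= 0.00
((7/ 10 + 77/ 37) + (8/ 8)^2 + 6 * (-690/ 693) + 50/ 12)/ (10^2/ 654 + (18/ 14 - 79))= -9193823/ 361289830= -0.03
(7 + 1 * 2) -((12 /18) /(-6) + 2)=7.11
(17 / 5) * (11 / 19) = 187 / 95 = 1.97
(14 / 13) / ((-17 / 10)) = -140 / 221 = -0.63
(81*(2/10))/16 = 81/80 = 1.01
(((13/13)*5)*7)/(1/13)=455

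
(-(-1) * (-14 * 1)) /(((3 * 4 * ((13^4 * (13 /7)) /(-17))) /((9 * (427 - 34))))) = 982107 /742586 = 1.32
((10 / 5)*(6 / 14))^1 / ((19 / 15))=90 / 133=0.68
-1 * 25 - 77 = -102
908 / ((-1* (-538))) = 1.69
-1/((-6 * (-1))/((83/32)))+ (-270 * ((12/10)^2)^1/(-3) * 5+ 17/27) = 1120085/1728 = 648.20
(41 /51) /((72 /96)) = 164 /153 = 1.07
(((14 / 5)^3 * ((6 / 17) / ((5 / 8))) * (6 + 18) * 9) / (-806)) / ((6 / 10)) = -4741632 / 856375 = -5.54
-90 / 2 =-45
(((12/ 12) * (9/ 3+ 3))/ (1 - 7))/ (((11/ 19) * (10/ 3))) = -57/ 110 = -0.52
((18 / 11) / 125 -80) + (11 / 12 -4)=-1370659 / 16500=-83.07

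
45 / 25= 9 / 5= 1.80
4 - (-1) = 5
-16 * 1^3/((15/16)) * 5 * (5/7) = -1280/21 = -60.95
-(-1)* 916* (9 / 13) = 634.15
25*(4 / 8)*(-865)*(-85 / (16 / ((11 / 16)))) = 20219375 / 512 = 39490.97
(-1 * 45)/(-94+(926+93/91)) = -819/15161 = -0.05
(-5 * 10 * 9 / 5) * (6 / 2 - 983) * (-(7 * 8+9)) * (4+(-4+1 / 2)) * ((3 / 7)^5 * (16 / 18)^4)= -26624000 / 1029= -25873.66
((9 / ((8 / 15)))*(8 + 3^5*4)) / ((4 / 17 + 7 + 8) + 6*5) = 365.59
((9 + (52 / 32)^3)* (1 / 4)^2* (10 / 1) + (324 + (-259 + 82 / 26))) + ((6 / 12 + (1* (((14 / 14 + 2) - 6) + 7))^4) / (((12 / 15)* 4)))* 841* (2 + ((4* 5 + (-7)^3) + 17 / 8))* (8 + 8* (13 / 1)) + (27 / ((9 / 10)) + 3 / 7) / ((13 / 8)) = -897373425475629 / 372736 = -2407530867.63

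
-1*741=-741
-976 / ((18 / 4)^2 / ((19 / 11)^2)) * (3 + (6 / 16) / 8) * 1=-1431365 / 3267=-438.13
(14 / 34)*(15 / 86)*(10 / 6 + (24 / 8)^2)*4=2240 / 731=3.06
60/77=0.78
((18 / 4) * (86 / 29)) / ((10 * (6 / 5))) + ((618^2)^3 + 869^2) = 6462325657923013589 / 116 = 55709703947612186.11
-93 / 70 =-1.33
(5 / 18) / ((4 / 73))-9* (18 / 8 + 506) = -328981 / 72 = -4569.18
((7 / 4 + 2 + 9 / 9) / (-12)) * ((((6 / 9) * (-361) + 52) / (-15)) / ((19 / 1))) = -283 / 1080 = -0.26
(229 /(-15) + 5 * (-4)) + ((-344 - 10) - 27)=-6244 /15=-416.27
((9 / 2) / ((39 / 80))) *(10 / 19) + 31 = 8857 / 247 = 35.86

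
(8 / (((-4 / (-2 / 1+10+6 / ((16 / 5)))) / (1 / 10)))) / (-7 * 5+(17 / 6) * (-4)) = 237 / 5560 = 0.04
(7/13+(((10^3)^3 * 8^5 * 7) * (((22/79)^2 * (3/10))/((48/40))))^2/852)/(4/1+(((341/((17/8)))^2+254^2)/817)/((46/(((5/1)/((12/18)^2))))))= 27191162951673415991296630759411908843658/36338269769097172773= 748278966622603248282.15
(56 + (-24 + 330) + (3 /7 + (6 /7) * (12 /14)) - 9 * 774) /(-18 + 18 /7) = 323539 /756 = 427.96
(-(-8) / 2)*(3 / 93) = 4 / 31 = 0.13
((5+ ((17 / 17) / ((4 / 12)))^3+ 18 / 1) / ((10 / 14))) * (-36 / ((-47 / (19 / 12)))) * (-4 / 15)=-1064 / 47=-22.64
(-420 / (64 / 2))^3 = -2260.99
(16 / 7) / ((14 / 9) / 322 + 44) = 3312 / 63763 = 0.05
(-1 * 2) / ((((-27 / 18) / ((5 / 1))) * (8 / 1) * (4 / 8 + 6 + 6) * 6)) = 1 / 90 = 0.01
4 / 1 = 4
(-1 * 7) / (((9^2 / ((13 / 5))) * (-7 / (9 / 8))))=13 / 360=0.04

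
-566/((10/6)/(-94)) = 159612/5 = 31922.40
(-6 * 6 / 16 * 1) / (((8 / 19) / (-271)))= 46341 / 32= 1448.16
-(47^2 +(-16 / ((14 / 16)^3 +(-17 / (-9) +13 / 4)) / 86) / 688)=-109328229943 / 49492183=-2209.00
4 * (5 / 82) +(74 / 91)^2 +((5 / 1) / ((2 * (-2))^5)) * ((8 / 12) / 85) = 8024556991 / 8865572352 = 0.91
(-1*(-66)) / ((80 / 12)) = 99 / 10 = 9.90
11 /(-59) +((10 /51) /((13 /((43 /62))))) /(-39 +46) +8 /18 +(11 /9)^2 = 401838499 /229186503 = 1.75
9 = 9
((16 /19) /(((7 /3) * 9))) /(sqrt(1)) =16 /399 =0.04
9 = 9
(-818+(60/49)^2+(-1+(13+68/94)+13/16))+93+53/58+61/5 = -182439084917/261805040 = -696.85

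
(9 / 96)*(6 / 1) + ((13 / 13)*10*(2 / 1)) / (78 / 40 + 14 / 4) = 7381 / 1744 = 4.23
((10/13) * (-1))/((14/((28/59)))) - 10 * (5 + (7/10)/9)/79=-364739/545337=-0.67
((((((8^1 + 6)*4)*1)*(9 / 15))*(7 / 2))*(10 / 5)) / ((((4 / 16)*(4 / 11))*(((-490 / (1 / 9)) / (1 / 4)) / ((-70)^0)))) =-0.15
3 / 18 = 1 / 6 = 0.17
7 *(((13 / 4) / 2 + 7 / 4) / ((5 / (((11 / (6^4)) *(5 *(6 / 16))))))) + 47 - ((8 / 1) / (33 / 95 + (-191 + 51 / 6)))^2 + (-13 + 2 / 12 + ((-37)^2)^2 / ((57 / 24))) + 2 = 55171671368172619781 / 69912191198208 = 789156.66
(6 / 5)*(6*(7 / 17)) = 252 / 85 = 2.96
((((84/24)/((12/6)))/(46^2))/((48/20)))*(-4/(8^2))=-35/1625088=-0.00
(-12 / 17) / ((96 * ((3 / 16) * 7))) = -2 / 357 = -0.01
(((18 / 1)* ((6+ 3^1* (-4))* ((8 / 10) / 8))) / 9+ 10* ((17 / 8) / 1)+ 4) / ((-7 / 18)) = -4329 / 70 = -61.84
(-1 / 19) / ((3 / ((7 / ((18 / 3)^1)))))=-0.02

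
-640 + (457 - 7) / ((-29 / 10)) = -795.17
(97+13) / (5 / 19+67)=1045 / 639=1.64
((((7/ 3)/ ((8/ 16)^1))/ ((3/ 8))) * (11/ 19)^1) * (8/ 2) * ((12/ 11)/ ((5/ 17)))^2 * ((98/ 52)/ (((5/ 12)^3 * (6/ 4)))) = 6886.12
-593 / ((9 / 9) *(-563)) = 593 / 563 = 1.05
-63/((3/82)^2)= -47068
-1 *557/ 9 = -557/ 9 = -61.89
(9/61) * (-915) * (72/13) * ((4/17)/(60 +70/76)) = -295488/102323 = -2.89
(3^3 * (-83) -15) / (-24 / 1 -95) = 18.96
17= 17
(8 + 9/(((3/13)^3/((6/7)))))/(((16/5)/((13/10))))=28925/112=258.26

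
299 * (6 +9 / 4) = 9867 / 4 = 2466.75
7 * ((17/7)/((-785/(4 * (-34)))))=2.95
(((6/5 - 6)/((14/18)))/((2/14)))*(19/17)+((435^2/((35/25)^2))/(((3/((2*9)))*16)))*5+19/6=18090130861/99960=180973.70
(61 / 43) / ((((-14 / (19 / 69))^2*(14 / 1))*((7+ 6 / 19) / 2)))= 418399 / 39042313884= 0.00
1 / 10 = 0.10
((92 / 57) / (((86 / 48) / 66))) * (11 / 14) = 267168 / 5719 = 46.72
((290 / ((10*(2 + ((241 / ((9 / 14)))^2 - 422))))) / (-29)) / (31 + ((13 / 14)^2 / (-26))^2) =-55566 / 241374600757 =-0.00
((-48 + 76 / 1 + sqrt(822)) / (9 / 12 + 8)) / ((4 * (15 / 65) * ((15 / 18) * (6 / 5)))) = 52 / 15 + 13 * sqrt(822) / 105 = 7.02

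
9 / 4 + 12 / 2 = 33 / 4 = 8.25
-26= -26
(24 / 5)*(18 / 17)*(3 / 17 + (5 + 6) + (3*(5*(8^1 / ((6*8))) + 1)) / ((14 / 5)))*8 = 1080864 / 2023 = 534.29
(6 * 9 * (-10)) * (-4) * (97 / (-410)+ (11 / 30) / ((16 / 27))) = 67689 / 82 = 825.48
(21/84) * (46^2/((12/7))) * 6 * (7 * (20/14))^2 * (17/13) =3147550/13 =242119.23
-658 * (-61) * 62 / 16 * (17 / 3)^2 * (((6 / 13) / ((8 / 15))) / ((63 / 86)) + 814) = 3810770863439 / 936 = 4071336392.56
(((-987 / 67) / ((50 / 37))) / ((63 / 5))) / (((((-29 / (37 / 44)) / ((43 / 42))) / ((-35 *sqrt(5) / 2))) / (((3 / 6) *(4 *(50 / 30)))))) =-13833745 *sqrt(5) / 9233136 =-3.35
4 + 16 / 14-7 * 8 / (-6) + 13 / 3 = 395 / 21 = 18.81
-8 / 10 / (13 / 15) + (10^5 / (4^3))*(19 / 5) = 154351 / 26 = 5936.58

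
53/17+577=9862/17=580.12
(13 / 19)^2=0.47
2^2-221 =-217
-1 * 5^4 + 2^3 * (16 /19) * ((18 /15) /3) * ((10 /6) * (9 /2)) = -11491 /19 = -604.79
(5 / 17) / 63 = 5 / 1071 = 0.00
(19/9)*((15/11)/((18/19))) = 1805/594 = 3.04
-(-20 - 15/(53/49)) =1795/53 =33.87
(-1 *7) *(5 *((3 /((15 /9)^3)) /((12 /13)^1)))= -2457 /100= -24.57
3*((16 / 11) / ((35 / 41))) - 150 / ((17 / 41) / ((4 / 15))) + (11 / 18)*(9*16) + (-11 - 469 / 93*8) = -33296887 / 608685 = -54.70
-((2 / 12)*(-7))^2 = -49 / 36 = -1.36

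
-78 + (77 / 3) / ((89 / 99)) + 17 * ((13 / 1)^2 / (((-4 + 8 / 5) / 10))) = -6418831 / 534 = -12020.28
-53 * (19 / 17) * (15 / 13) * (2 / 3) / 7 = -10070 / 1547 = -6.51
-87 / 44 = -1.98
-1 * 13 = -13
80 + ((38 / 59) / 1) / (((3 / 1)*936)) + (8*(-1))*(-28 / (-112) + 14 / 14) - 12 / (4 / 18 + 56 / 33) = 501656621 / 7869420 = 63.75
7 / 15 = 0.47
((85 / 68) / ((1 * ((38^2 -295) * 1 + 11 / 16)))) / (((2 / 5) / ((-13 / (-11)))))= 10 / 3113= 0.00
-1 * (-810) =810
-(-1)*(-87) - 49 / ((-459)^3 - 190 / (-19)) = -8413123454 / 96702569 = -87.00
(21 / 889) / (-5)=-0.00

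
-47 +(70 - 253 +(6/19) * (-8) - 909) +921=-4190/19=-220.53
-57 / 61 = -0.93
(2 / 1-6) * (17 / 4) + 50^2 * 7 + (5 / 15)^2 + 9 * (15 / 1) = 17618.11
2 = 2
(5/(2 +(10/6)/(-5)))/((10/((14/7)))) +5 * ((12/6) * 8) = 403/5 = 80.60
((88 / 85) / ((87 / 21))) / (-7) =-88 / 2465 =-0.04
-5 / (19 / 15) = -75 / 19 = -3.95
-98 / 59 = -1.66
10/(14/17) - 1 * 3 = 64/7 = 9.14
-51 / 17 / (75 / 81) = -81 / 25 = -3.24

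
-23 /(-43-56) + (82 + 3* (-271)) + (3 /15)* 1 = -361631 /495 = -730.57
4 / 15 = 0.27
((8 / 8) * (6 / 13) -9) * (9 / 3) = -333 / 13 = -25.62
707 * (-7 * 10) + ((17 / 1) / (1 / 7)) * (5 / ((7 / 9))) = -48725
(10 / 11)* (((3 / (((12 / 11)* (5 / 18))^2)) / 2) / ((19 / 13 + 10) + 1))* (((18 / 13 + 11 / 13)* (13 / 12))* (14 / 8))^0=143 / 120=1.19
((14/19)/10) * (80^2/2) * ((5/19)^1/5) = 4480/361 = 12.41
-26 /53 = -0.49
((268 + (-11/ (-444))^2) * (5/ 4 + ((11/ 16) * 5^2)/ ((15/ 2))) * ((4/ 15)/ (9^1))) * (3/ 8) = 898153673/ 85162752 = 10.55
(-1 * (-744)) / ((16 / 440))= 20460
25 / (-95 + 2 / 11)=-275 / 1043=-0.26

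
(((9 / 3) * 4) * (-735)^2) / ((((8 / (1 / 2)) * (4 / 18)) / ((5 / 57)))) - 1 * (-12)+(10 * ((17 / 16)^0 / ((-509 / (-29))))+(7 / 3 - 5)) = 37123859419 / 232104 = 159944.94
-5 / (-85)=1 / 17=0.06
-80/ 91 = -0.88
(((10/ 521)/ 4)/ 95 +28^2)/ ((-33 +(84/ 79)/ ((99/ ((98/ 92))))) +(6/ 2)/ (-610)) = -283861254075465/ 11945879118347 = -23.76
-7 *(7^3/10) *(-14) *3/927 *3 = 16807/515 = 32.63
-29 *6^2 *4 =-4176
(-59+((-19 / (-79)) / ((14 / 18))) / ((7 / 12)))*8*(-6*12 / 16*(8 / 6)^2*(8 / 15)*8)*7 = 927076352 / 8295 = 111763.27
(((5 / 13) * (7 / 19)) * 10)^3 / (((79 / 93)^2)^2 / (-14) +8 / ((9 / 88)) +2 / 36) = 22450910950125000 / 617380328899242649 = 0.04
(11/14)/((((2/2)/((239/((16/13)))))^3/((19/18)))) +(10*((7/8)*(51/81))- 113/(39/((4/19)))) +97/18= 4645034987757751/764854272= 6073098.05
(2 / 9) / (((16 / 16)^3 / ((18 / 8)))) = 1 / 2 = 0.50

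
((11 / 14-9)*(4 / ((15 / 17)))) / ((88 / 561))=-6647 / 28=-237.39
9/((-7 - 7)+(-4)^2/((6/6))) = 9/2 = 4.50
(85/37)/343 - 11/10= -138751/126910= -1.09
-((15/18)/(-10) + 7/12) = -1/2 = -0.50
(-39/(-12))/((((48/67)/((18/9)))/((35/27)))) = 30485/2592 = 11.76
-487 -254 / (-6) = -1334 / 3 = -444.67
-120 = -120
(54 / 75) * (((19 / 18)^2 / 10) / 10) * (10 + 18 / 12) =8303 / 90000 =0.09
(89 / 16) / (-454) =-89 / 7264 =-0.01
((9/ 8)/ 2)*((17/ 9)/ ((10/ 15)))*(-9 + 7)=-51/ 16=-3.19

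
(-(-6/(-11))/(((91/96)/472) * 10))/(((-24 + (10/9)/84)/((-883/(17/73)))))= -473164125696/110209385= -4293.32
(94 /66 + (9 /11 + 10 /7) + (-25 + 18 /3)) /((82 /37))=-131017 /18942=-6.92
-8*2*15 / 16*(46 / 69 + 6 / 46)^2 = -15125 / 1587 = -9.53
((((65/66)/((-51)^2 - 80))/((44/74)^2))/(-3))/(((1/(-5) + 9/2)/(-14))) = 3114475/2597119074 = 0.00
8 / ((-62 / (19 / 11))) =-76 / 341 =-0.22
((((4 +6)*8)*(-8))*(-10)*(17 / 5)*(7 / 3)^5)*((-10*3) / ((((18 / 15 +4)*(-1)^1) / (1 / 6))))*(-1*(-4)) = 18286016000 / 3159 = 5788545.74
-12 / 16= -3 / 4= -0.75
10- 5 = 5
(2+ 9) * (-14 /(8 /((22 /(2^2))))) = -847 /8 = -105.88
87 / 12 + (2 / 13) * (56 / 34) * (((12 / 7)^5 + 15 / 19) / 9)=930235585 / 120981588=7.69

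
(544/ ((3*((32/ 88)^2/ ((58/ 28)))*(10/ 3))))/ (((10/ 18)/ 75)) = 1610631/ 14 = 115045.07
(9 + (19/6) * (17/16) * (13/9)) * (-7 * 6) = -83825/144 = -582.12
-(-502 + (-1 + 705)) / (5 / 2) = -404 / 5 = -80.80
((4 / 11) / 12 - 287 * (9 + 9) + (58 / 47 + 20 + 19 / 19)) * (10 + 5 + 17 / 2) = -120877.79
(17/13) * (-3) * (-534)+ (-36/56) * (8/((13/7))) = 27198/13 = 2092.15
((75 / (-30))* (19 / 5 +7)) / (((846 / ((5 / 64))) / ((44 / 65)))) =-33 / 19552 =-0.00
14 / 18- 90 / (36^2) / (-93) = 5213 / 6696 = 0.78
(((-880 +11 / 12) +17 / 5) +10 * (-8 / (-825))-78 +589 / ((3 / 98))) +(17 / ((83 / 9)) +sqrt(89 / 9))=sqrt(89) / 3 +1001867239 / 54780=18292.07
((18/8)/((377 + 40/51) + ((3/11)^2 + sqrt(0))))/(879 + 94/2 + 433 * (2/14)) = 129591/21498882520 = 0.00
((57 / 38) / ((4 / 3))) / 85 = 9 / 680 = 0.01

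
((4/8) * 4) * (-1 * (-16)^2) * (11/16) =-352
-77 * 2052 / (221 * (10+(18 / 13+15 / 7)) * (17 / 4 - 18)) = 402192 / 104635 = 3.84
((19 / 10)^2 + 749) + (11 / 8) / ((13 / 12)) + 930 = 2189043 / 1300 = 1683.88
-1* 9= -9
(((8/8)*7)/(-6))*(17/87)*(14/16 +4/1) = -1547/1392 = -1.11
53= 53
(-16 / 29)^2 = 256 / 841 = 0.30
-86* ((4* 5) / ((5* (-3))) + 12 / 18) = 172 / 3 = 57.33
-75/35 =-15/7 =-2.14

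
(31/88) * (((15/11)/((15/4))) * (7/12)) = 217/2904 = 0.07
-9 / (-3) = 3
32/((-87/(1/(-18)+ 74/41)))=-20656/32103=-0.64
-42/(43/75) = -3150/43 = -73.26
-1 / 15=-0.07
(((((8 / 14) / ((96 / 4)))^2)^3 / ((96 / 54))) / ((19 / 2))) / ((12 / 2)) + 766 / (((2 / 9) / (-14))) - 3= -26843824314381311 / 556221883392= -48261.00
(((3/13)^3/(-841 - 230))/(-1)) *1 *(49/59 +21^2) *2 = 22344/2203591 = 0.01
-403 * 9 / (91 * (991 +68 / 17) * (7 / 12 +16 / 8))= -108 / 6965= -0.02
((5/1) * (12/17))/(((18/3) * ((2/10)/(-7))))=-350/17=-20.59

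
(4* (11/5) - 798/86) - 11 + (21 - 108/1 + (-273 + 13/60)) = -957857/2580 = -371.26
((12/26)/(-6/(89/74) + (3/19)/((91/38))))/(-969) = 623/6439005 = 0.00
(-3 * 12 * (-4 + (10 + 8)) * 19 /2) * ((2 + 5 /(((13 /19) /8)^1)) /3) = -1254456 /13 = -96496.62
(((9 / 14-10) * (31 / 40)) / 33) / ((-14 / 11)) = 4061 / 23520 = 0.17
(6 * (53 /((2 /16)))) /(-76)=-636 /19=-33.47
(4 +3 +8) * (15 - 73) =-870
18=18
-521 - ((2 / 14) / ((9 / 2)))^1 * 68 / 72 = -295424 / 567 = -521.03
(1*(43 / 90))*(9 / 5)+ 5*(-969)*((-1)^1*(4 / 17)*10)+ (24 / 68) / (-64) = 11400.85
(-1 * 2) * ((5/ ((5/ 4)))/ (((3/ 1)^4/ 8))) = -64/ 81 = -0.79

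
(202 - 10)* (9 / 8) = 216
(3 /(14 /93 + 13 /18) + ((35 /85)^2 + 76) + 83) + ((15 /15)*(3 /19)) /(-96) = 13914417145 /85571744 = 162.61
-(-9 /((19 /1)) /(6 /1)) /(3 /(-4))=-2 /19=-0.11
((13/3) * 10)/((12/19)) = 1235/18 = 68.61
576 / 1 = 576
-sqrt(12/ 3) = -2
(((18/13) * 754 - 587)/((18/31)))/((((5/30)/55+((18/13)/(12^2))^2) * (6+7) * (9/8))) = 2593127680/150471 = 17233.40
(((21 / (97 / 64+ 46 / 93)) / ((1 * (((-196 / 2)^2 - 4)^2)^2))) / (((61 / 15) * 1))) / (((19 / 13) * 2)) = 2821 / 27264486604800000000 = 0.00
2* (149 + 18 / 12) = 301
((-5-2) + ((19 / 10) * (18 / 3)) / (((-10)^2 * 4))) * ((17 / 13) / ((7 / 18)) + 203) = -261835597 / 182000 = -1438.66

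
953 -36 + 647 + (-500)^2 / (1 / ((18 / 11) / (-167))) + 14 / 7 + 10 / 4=-3237331 / 3674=-881.15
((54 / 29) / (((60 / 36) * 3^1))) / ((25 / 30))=324 / 725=0.45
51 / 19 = 2.68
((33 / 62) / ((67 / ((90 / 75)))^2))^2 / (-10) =-176418 / 60516335253125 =-0.00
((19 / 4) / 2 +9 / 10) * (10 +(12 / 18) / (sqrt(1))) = 524 / 15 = 34.93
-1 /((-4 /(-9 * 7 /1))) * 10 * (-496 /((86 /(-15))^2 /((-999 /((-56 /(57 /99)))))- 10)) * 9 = -500443555500 /4839907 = -103399.42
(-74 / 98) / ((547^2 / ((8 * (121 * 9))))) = -322344 / 14661241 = -0.02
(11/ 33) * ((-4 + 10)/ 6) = 1/ 3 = 0.33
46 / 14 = 23 / 7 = 3.29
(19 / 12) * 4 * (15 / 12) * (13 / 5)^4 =542659 / 1500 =361.77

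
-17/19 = -0.89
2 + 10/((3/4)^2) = 178/9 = 19.78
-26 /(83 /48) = -1248 /83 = -15.04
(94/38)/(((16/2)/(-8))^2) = 47/19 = 2.47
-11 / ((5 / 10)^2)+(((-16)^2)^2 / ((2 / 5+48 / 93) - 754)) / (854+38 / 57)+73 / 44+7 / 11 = -17204346965 / 411524564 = -41.81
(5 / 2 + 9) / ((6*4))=23 / 48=0.48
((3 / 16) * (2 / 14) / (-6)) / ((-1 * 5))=1 / 1120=0.00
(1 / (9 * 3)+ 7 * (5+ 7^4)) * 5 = 2273675 / 27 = 84210.19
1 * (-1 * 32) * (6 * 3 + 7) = -800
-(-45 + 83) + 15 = -23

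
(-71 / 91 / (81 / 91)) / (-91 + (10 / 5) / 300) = 3550 / 368523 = 0.01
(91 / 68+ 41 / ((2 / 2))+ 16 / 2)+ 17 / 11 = 38809 / 748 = 51.88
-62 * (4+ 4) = -496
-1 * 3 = -3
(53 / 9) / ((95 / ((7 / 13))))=371 / 11115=0.03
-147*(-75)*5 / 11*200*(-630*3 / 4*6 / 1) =-31255875000 / 11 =-2841443181.82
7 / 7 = 1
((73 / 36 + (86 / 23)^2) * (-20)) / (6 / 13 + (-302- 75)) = 3963349 / 4661019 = 0.85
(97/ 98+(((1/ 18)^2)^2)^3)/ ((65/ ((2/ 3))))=863174184602609/ 85027106534823936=0.01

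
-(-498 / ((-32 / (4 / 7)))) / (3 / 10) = -415 / 14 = -29.64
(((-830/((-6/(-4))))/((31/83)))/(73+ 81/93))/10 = -6889/3435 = -2.01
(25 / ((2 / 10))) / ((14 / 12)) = 750 / 7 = 107.14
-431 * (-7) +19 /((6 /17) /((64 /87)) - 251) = 411155475 /136283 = 3016.92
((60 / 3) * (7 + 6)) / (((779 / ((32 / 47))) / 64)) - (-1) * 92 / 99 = 56083916 / 3624687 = 15.47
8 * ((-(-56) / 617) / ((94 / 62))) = 13888 / 28999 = 0.48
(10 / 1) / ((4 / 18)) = 45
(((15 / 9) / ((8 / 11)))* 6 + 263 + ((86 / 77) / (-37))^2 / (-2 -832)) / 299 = 3746869546027 / 4048108396332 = 0.93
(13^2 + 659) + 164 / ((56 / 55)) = 13847 / 14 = 989.07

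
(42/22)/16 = 21/176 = 0.12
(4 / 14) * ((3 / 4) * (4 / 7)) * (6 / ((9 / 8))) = 32 / 49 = 0.65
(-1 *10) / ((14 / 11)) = -7.86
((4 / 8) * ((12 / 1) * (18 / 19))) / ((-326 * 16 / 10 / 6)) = -405 / 6194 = -0.07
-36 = -36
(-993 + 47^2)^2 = 1478656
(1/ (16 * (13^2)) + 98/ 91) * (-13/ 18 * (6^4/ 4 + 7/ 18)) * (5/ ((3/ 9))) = -28348345/ 7488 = -3785.84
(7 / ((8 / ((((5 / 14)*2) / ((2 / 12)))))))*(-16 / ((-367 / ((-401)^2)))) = 9648060 / 367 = 26288.99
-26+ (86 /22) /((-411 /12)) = -39354 /1507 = -26.11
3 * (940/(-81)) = -34.81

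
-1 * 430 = -430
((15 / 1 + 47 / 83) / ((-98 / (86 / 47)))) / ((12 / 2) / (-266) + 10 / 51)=-53833764 / 32140339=-1.67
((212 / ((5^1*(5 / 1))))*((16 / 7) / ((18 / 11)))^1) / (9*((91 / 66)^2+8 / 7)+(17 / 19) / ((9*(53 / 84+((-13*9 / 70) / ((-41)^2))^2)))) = 2248213367241370496 / 5229558253208625375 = 0.43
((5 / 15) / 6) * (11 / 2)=0.31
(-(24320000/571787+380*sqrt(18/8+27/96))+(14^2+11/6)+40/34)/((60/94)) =-702.02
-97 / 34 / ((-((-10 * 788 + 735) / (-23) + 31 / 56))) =62468 / 6814161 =0.01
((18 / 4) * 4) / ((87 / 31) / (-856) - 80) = -477648 / 2122967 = -0.22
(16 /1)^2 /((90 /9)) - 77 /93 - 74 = -22891 /465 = -49.23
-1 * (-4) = 4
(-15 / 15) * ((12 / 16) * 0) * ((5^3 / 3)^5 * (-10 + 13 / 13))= 0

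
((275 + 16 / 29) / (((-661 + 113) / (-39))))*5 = 1558245 / 15892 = 98.05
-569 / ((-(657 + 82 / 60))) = 17070 / 19751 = 0.86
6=6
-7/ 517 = -0.01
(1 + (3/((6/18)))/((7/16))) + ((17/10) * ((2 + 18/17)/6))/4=9151/420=21.79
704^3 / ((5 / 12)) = 4186963968 / 5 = 837392793.60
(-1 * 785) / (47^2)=-785 / 2209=-0.36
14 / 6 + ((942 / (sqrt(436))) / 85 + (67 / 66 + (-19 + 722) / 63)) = 471 * sqrt(109) / 9265 + 20107 / 1386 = 15.04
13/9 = 1.44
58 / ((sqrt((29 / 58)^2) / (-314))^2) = 22874272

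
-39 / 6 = -13 / 2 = -6.50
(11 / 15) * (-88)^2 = 85184 / 15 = 5678.93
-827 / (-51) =16.22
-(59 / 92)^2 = -3481 / 8464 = -0.41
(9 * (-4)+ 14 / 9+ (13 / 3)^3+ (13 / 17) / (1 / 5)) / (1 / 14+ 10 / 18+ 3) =13.99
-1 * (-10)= 10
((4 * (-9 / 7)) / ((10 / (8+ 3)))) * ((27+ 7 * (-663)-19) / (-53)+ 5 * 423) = -23112144 / 1855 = -12459.38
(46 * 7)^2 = 103684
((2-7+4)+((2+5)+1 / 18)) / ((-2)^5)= -109 / 576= -0.19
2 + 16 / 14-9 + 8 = 15 / 7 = 2.14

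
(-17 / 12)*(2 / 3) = -17 / 18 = -0.94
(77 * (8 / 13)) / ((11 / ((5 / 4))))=70 / 13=5.38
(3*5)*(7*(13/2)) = 1365/2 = 682.50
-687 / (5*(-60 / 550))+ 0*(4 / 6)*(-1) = 2519 / 2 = 1259.50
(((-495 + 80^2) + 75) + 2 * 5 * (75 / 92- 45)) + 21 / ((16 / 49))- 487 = 5115.46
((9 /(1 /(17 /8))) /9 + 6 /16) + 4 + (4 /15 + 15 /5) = 293 /30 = 9.77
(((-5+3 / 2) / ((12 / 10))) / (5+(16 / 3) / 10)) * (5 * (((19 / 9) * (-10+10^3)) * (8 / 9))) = -3657500 / 747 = -4896.25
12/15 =4/5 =0.80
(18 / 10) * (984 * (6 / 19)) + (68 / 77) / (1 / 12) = 569.92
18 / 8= 9 / 4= 2.25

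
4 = 4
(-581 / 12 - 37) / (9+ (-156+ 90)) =1025 / 684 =1.50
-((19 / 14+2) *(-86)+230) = 411 / 7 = 58.71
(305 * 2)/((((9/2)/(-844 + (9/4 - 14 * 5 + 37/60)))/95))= -316801060/27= -11733372.59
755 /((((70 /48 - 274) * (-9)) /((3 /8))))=755 /6541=0.12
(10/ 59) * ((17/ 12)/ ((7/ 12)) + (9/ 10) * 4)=1.02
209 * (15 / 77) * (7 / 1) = 285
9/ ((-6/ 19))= -57/ 2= -28.50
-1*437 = -437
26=26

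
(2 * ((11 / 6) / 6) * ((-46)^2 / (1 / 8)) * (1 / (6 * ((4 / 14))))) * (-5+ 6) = 162932 / 27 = 6034.52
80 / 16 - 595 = -590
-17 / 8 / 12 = -17 / 96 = -0.18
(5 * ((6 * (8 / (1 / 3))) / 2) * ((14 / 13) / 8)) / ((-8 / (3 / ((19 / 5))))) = -4725 / 988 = -4.78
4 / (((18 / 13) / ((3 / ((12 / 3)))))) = 13 / 6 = 2.17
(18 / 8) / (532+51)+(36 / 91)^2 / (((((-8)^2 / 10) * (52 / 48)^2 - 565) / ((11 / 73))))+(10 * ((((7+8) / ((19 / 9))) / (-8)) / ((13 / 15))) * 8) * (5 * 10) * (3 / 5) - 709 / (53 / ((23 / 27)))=-44828735501945335405 / 18142631758647396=-2470.91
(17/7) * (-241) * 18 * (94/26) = -3466062/91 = -38088.59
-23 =-23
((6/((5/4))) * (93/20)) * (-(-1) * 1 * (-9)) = -5022/25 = -200.88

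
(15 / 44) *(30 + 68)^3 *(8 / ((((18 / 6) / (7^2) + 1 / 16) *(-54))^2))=1446273274880 / 25150257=57505.31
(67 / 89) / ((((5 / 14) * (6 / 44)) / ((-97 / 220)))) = -45493 / 6675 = -6.82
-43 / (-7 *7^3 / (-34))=-1462 / 2401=-0.61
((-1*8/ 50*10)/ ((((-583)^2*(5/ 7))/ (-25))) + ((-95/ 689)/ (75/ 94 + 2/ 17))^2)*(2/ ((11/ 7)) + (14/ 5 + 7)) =5594433732/ 22114877785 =0.25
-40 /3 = -13.33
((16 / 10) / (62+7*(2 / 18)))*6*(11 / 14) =2376 / 19775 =0.12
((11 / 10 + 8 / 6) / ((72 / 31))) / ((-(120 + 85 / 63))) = -15841 / 1834800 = -0.01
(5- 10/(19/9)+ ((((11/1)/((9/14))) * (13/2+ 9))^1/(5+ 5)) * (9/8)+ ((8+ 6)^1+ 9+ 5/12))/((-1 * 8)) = -244039/36480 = -6.69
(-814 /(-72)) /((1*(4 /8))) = 407 /18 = 22.61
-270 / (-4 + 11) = -38.57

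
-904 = -904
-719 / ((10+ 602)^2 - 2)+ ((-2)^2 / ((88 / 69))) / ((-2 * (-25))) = 12526249 / 205998100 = 0.06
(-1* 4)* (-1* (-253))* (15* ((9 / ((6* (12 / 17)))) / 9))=-21505 / 6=-3584.17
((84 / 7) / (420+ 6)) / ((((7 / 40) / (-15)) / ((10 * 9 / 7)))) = -108000 / 3479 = -31.04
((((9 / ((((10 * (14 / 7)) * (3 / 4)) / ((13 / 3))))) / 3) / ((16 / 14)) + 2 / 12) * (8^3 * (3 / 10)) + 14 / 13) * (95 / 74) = 441997 / 2405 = 183.78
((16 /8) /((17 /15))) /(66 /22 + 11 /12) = 360 /799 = 0.45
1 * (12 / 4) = 3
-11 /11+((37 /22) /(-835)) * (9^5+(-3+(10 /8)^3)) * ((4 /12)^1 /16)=-196258193 /56432640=-3.48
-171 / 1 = -171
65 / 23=2.83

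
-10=-10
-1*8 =-8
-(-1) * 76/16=19/4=4.75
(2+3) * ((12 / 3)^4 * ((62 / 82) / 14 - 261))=-95861120 / 287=-334010.87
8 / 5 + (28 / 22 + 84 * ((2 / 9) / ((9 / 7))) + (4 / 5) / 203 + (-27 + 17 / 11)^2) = 665.33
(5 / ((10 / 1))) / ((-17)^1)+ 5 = 169 / 34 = 4.97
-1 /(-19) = 1 /19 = 0.05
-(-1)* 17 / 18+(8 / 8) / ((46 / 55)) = 443 / 207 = 2.14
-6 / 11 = -0.55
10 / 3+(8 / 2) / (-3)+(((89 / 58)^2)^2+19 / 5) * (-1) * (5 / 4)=-438192661 / 45265984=-9.68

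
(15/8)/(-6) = -5/16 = -0.31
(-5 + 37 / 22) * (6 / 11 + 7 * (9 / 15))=-19053 / 1210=-15.75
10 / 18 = 5 / 9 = 0.56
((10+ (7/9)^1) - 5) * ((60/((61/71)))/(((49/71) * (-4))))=-1310660/8967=-146.16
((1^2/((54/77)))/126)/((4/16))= 11/243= 0.05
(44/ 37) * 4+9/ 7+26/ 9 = 20819/ 2331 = 8.93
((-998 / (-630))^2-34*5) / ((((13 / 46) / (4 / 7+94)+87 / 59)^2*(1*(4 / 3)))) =-13411800013755077444 / 233092587119535675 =-57.54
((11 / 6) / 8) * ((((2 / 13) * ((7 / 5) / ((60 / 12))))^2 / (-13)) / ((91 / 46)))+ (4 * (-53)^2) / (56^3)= 150388339883 / 2351141520000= 0.06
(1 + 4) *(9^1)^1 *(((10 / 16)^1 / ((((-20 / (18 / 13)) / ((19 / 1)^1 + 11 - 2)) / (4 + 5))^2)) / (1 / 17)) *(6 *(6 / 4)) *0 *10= 0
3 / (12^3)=1 / 576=0.00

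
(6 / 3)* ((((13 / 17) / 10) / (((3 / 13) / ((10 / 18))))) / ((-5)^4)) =169 / 286875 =0.00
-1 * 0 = 0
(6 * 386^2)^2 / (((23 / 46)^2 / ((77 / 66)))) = 3729567746688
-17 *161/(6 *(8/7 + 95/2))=-19159/2043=-9.38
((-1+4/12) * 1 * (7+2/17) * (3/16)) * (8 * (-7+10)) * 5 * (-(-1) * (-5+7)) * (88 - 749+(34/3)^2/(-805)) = 141177.01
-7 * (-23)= 161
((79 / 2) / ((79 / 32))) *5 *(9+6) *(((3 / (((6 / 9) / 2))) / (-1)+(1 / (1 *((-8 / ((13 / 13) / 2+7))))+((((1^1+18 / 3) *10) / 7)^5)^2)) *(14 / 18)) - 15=27999999972130 / 3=9333333324043.33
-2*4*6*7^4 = -115248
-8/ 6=-4/ 3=-1.33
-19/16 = -1.19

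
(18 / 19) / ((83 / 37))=666 / 1577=0.42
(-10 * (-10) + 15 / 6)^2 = 42025 / 4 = 10506.25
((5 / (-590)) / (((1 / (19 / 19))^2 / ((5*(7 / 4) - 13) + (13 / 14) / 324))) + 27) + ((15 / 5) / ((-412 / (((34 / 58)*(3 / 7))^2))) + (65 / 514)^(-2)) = 122817906053613413 / 1371238590430800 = 89.57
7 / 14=1 / 2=0.50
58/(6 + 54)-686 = -20551/30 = -685.03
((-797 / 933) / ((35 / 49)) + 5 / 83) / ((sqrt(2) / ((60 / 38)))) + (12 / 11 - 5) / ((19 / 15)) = -645 / 209 - 439732 *sqrt(2) / 490447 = -4.35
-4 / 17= -0.24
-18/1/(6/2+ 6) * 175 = -350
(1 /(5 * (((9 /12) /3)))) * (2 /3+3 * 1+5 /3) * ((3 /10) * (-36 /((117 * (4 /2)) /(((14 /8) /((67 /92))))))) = -10304 /21775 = -0.47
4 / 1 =4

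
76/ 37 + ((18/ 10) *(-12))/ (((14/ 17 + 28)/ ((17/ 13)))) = 632878/ 589225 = 1.07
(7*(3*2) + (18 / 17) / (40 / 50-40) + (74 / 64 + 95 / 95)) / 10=1176309 / 266560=4.41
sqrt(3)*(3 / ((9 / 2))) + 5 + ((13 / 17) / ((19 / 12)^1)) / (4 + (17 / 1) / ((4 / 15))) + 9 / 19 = 2*sqrt(3) / 3 + 479752 / 87533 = 6.64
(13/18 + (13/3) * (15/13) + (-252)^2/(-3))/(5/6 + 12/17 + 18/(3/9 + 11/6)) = -84183541/39171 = -2149.13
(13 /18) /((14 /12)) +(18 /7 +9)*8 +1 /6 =1307 /14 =93.36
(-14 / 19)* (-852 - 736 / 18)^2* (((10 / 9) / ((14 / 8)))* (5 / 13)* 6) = -51661836800 / 60021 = -860729.36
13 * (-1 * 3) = -39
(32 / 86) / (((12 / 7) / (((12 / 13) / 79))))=112 / 44161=0.00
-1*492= -492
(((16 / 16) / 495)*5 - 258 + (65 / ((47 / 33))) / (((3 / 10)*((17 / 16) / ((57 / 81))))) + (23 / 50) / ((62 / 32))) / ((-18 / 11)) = 28873273423 / 300943350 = 95.94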